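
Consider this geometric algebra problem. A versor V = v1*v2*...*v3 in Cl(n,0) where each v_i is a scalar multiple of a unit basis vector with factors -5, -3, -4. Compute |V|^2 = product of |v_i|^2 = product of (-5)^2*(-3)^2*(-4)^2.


Each vector v_i has |v_i|^2 = s_i^2
Squared scales: (-5)^2 = 25, (-3)^2 = 9, (-4)^2 = 16
|V|^2 = 25 * 9 * 16
= 3600


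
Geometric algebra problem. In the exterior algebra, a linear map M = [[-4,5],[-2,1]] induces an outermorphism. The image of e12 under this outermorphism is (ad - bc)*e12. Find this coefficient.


The outermorphism of a linear map f sends e1^e2 to f(e1)^f(e2).
f(e1) = -4*e1 - 2*e2
f(e2) = 5*e1 + 1*e2
f(e1) ^ f(e2) = (-4*e1 - 2*e2) ^ (5*e1 + 1*e2)
= (-4)*1*e12 + (-2)*5*e21
= (-4 - (-10))*e12
= 6*e12
Coefficient = 6


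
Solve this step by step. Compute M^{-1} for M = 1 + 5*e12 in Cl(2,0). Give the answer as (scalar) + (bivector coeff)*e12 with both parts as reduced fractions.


M = 1 + 5*e12, where e12^2 = -1.
Since M commutes with its reverse ~M = a - b*e12, M * ~M = a^2 - b^2*e12^2 = a^2 + b^2.
So M^{-1} = ~M / (a^2 + b^2) = (a - b*e12)/(a^2 + b^2).
a^2 + b^2 = 1 + 25 = 26
Scalar part = 1/26 = 1/26
Bivector coeff = -5/26 = -5/26
M^{-1} = 1/26 - 5/26*e12


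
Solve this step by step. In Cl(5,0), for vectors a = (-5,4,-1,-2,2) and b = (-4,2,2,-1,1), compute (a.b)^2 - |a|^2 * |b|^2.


a . b = (-5)*(-4) + 4*2 + (-1)*2 + (-2)*(-1) + 2*1
= 20 + 8 + (-2) + 2 + 2 = 30
|a|^2 = (-5)^2 + 4^2 + (-1)^2 + (-2)^2 + 2^2 = 50
|b|^2 = (-4)^2 + 2^2 + 2^2 + (-1)^2 + 1^2 = 26
(a.b)^2 = 30^2 = 900
|a|^2 * |b|^2 = 50 * 26 = 1300
Result = 900 - 1300 = -400


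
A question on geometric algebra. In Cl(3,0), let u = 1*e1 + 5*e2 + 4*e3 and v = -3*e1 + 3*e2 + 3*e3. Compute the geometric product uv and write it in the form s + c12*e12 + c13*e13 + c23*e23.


In Cl(3,0): e_i^2 = 1, e_ie_j = -e_je_i for i != j.
Scalar part = u . v = 1*(-3) + 5*3 + 4*3
= -3 + 15 + 12 = 24
e12 coeff = 1*3 - 5*(-3) = 3 - (-15) = 18
e13 coeff = 1*3 - 4*(-3) = 3 - (-12) = 15
e23 coeff = 5*3 - 4*3 = 15 - 12 = 3
uv = 24 + 18*e12 + 15*e13 + 3*e23


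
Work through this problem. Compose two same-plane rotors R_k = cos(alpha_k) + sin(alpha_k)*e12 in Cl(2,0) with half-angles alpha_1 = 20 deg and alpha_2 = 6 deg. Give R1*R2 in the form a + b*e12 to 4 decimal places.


Same-plane rotors commute and their half-angles add:
R1*R2 = cos(a1 + a2) + sin(a1 + a2)*e12.
a1 + a2 = 20 + 6 = 26 deg
cos(26 deg) = 0.8988
sin(26 deg) = 0.4384
R1*R2 = 0.8988 + 0.4384*e12


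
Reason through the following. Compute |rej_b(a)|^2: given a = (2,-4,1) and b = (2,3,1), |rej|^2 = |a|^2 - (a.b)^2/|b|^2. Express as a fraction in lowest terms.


|a|^2 = 2^2 + (-4)^2 + 1^2 = 21
|b|^2 = 2^2 + 3^2 + 1^2 = 14
a . b = 2*2 + (-4)*3 + 1*1 = -7
(a.b)^2 = (-7)^2 = 49
|rej|^2 = 21 - 49/14
= (294 - 49)/14
= 245/14
In lowest terms: 35/2


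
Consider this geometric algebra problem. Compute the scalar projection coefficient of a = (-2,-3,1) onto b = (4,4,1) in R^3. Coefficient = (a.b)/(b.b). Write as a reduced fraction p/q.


Projection coefficient = (a . b) / (b . b)
a . b = (-2)*4 + (-3)*4 + 1*1
= -8 + (-12) + 1 = -19
b . b = 4^2 + 4^2 + 1^2
= 16 + 16 + 1 = 33
Coefficient = -19/33
In lowest terms: -19/33


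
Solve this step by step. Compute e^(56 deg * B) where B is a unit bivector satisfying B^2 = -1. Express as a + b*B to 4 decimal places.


For a unit bivector B with B^2 = -1, the exponential series gives
e^(theta*B) = cos(theta) + sin(theta)*B (the GA analogue of Euler's formula).
theta = 56 degrees = 0.977384 rad
cos(56 deg) = 0.5592
sin(56 deg) = 0.8290
exp(theta*B) = 0.5592 + 0.8290*B


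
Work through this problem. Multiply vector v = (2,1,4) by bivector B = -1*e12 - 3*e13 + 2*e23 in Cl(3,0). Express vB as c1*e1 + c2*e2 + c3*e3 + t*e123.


vB has grade-1 (vector) and grade-3 (trivector) parts: vB = (v _| B) + (v ^ B).
Vector part <vB>_1:
  e1: -v2*b12 - v3*b13 = -(1)*(-1) - (4)*(-3) = 13
  e2: v1*b12 - v3*b23 = (2)*(-1) - (4)*(2) = -10
  e3: v1*b13 + v2*b23 = (2)*(-3) + (1)*(2) = -4
Trivector part <vB>_3:
  e123: v1*b23 - v2*b13 + v3*b12 = (2)*(2) - (1)*(-3) + (4)*(-1) = 3
vB = 13*e1 - 10*e2 - 4*e3 + 3*e123


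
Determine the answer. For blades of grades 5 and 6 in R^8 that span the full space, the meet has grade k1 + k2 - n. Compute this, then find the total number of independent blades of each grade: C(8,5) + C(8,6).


Meet grade = grade(A) + grade(B) - n
= 5 + 6 - 8 = 3
C(8,5) = 56
C(8,6) = 28
dim_A + dim_B = 56 + 28 = 84


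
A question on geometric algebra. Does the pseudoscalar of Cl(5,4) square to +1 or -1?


The pseudoscalar I = e1...e_n (product of all n generators) of Cl(p,q) satisfies I^2 = (-1)^(q + n(n-1)/2).
p = 5, q = 4, n = p + q = 9
n(n-1)/2 = 9 * 8 / 2 = 36
Exponent = q + n(n-1)/2 = 4 + 36 = 40
I^2 = (-1)^40 = +1


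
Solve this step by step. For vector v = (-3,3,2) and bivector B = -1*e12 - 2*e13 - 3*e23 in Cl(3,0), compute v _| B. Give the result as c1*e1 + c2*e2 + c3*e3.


Left contraction v _| B = <vB>_1 (grade-1 part of the geometric product vB).
Using e1_|e12 = e2, e2_|e12 = -e1, e1_|e13 = e3, e3_|e13 = -e1, e2_|e23 = e3, e3_|e23 = -e2:
e1 coeff: -v2*b12 - v3*b13 = -(3)*(-1) - (2)*(-2) = 7
e2 coeff: v1*b12 - v3*b23 = (-3)*(-1) - (2)*(-3) = 9
e3 coeff: v1*b13 + v2*b23 = (-3)*(-2) + (3)*(-3) = -3
v _| B = 7*e1 + 9*e2 - 3*e3


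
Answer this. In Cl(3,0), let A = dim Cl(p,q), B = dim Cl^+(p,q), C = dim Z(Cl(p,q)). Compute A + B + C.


n = 3 + 0 = 3
Total dim = 2^3 = 8
Even subalgebra dim = 2^2 = 4
n is odd, so center dim = 2
Sum = 8 + 4 + 2 = 14


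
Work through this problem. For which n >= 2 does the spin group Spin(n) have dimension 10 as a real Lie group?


dim Spin(n) = dim so(n) = n(n-1)/2.
Solve n(n-1)/2 = 10, i.e. n^2 - n - 20 = 0.
Discriminant = 1 + 8*10 = 81
n = (1 + sqrt(81))/2 = (1 + 9)/2 = 5


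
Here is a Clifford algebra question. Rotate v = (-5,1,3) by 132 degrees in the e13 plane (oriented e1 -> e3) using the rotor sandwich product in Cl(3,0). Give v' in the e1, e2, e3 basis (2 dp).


Rotor R = cos(66deg) - sin(66deg)*e13
Rotation angle theta = 2 * 66 = 132 degrees in the e13 plane (e1 -> e3).
The component perpendicular to the plane (e2) is invariant: v'_2 = v2 = 1.00
cos(132deg) = -0.6691, sin(132deg) = 0.7431
v'_1 = v1*cos(theta) - v3*sin(theta) = -5*(-0.6691) - 3*0.7431 = 1.12
v'_3 = v1*sin(theta) + v3*cos(theta) = -5*0.7431 + 3*(-0.6691) = -5.72
v' = 1.12*e1 + 1.00*e2 - 5.72*e3


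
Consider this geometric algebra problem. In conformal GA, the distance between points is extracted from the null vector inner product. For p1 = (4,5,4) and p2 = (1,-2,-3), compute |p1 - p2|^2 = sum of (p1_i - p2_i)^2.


p1 - p2 = (3, 7, 7)
|p1 - p2|^2 = 3^2 + 7^2 + 7^2
= 9 + 49 + 49
= 107


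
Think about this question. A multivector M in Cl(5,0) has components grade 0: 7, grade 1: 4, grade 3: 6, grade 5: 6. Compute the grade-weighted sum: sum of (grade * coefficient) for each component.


Grade-weighted sum = sum of grade_k * coefficient_k
0*7 = 0
1*4 = 4
3*6 = 18
5*6 = 30
Total = 0 + 4 + 18 + 30 = 52


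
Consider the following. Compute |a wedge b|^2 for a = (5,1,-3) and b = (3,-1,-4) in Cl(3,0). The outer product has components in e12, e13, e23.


a wedge b = (a1*b2 - a2*b1)*e12 + (a1*b3 - a3*b1)*e13 + (a2*b3 - a3*b2)*e23
e12 coeff: 5*(-1) - 1*3 = -5 - 3 = -8
e13 coeff: 5*(-4) - (-3)*3 = -20 - (-9) = -11
e23 coeff: 1*(-4) - (-3)*(-1) = -4 - 3 = -7
|a wedge b|^2 = (-8)^2 + (-11)^2 + (-7)^2
= 64 + 121 + 49
= 234


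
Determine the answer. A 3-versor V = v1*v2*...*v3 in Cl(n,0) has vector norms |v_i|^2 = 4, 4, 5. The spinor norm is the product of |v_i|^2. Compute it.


Spinor norm N(V) = |v1|^2 * |v2|^2 * ... * |v3|^2
= 4 * 4 * 5
Running product: 4, 16, 80
N(V) = 80


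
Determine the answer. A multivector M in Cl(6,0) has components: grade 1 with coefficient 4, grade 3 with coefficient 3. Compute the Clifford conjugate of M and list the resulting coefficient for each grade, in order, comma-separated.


Clifford conjugate sign for grade k: (-1)^(k(k+1)/2)
Grade 1: (-1)^(1*2/2) = (-1)^1 = -1, coeff 4 -> -4
Grade 3: (-1)^(3*4/2) = (-1)^6 = 1, coeff 3 -> 3
Conjugated coefficients: -4, 3


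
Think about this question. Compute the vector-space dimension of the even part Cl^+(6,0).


Even subalgebra dimension = 2^(n-1)
n = 6 + 0 = 6
2^(6 - 1) = 2^5 = 32
Verification: sum of C(6,k) for even k = 1 + 15 + 15 + 1 = 32
Result = 32


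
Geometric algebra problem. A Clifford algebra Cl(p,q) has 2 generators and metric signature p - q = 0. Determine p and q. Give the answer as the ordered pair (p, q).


We need p + q = 2 and p - q = 0.
Adding: 2p = 2 + 0 = 2, so p = 1.
Then q = 2 - 1 = 1.
(p, q) = (1, 1)


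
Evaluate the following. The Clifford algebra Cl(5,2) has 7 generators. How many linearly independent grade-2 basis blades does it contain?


Number of grade-k basis blades in Cl(p,q) with n = p + q is C(n, k).
n = 5 + 2 = 7
C(7, 2) = 7! / (2! * 5!)
= 5040 / (2 * 120)
= 21


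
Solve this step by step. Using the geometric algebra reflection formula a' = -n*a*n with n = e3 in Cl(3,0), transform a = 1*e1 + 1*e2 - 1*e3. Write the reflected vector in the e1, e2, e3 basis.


Reflection formula: a' = -n*a*n, with n = e3 (unit vector, n^2 = 1).
For reflection through hyperplane perp to e3:
The component along e3 flips sign, others stay.
a = (1, 1, -1)
a' = (1, 1, 1)
a' = 1*e1 + 1*e2 + 1*e3


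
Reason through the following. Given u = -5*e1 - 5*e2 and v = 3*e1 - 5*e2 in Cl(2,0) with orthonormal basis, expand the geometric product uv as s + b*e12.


Expand: (-5*e1 - 5*e2)(3*e1 - 5*e2)
= (-5)*3*e1e1 + (-5)*(-5)*e1e2 + (-5)*3*e2e1 + (-5)*(-5)*e2e2
Using e1^2 = e2^2 = 1, e2e1 = -e1e2:
Scalar part s = (-5)*3 + (-5)*(-5) = -15 + 25 = 10
Bivector part b = (-5)*(-5) - (-5)*3 = 25 - (-15) = 40
uv = 10 + 40*e12


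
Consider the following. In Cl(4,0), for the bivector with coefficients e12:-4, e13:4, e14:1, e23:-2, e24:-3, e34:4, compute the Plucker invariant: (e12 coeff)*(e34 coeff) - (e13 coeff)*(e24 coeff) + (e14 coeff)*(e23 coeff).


Plucker relation: af - be + cd
a*f = (-4)*4 = -16
b*e = 4*(-3) = -12
c*d = 1*(-2) = -2
af - be + cd = -16 - (-12) + (-2)
= -6


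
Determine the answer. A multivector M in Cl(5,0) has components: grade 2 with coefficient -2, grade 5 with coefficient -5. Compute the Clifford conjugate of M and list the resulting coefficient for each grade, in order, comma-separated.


Clifford conjugate sign for grade k: (-1)^(k(k+1)/2)
Grade 2: (-1)^(2*3/2) = (-1)^3 = -1, coeff -2 -> 2
Grade 5: (-1)^(5*6/2) = (-1)^15 = -1, coeff -5 -> 5
Conjugated coefficients: 2, 5


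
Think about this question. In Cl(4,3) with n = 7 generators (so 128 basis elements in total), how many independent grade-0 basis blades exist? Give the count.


Number of grade-k basis blades in Cl(p,q) with n = p + q is C(n, k).
n = 4 + 3 = 7
C(7, 0) = 7! / (0! * 7!)
= 5040 / (1 * 5040)
= 1


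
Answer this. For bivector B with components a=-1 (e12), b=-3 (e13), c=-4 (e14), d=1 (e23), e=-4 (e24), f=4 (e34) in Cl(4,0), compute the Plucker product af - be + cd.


Plucker relation: af - be + cd
a*f = (-1)*4 = -4
b*e = (-3)*(-4) = 12
c*d = (-4)*1 = -4
af - be + cd = -4 - 12 + (-4)
= -20


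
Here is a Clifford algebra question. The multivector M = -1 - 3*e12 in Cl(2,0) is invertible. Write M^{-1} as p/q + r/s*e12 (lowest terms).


M = -1 - 3*e12, where e12^2 = -1.
Since M commutes with its reverse ~M = a - b*e12, M * ~M = a^2 - b^2*e12^2 = a^2 + b^2.
So M^{-1} = ~M / (a^2 + b^2) = (a - b*e12)/(a^2 + b^2).
a^2 + b^2 = 1 + 9 = 10
Scalar part = -1/10 = -1/10
Bivector coeff = 3/10 = 3/10
M^{-1} = -1/10 + 3/10*e12


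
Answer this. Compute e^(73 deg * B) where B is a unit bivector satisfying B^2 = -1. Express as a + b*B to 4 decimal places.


For a unit bivector B with B^2 = -1, the exponential series gives
e^(theta*B) = cos(theta) + sin(theta)*B (the GA analogue of Euler's formula).
theta = 73 degrees = 1.27409 rad
cos(73 deg) = 0.2924
sin(73 deg) = 0.9563
exp(theta*B) = 0.2924 + 0.9563*B


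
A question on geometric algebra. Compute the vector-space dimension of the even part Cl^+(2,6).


Even subalgebra dimension = 2^(n-1)
n = 2 + 6 = 8
2^(8 - 1) = 2^7 = 128
Verification: sum of C(8,k) for even k = 1 + 28 + 70 + 28 + 1 = 128
Result = 128


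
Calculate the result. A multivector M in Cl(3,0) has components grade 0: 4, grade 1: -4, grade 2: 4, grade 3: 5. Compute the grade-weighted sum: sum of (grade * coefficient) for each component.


Grade-weighted sum = sum of grade_k * coefficient_k
0*4 = 0
1*(-4) = -4
2*4 = 8
3*5 = 15
Total = 0 + (-4) + 8 + 15 = 19


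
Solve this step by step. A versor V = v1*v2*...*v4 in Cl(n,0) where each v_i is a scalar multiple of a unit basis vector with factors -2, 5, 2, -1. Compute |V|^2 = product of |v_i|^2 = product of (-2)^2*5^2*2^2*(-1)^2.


Each vector v_i has |v_i|^2 = s_i^2
Squared scales: (-2)^2 = 4, 5^2 = 25, 2^2 = 4, (-1)^2 = 1
|V|^2 = 4 * 25 * 4 * 1
= 400


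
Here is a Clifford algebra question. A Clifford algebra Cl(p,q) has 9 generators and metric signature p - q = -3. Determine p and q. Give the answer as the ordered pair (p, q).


We need p + q = 9 and p - q = -3.
Adding: 2p = 9 + (-3) = 6, so p = 3.
Then q = 9 - 3 = 6.
(p, q) = (3, 6)


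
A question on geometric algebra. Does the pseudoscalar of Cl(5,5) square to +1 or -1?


The pseudoscalar I = e1...e_n (product of all n generators) of Cl(p,q) satisfies I^2 = (-1)^(q + n(n-1)/2).
p = 5, q = 5, n = p + q = 10
n(n-1)/2 = 10 * 9 / 2 = 45
Exponent = q + n(n-1)/2 = 5 + 45 = 50
I^2 = (-1)^50 = +1


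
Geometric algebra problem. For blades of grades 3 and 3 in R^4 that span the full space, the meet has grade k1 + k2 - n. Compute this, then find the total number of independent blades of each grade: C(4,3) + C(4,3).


Meet grade = grade(A) + grade(B) - n
= 3 + 3 - 4 = 2
C(4,3) = 4
C(4,3) = 4
dim_A + dim_B = 4 + 4 = 8


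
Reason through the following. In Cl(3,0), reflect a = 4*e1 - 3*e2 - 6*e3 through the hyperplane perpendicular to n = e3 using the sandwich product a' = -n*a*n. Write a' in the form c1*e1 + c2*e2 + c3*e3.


Reflection formula: a' = -n*a*n, with n = e3 (unit vector, n^2 = 1).
For reflection through hyperplane perp to e3:
The component along e3 flips sign, others stay.
a = (4, -3, -6)
a' = (4, -3, 6)
a' = 4*e1 - 3*e2 + 6*e3


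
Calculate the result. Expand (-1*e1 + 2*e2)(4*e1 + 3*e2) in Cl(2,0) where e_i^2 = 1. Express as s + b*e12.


Expand: (-1*e1 + 2*e2)(4*e1 + 3*e2)
= (-1)*4*e1e1 + (-1)*3*e1e2 + 2*4*e2e1 + 2*3*e2e2
Using e1^2 = e2^2 = 1, e2e1 = -e1e2:
Scalar part s = (-1)*4 + 2*3 = -4 + 6 = 2
Bivector part b = (-1)*3 - 2*4 = -3 - 8 = -11
uv = 2 - 11*e12


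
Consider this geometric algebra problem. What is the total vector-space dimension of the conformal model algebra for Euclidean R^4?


The conformal model of R^4 uses Cl(5,1): the 4 Euclidean generators plus two extra orthogonal generators e+ (e+^2 = +1) and e- (e-^2 = -1), from which the null vectors e0, einf are built.
Number of generators m = 4 + 2 = 6.
dim Cl(p,q) = 2^m = 2^6 = 64


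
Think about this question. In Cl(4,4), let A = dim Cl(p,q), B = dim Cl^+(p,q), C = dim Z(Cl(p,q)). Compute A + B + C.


n = 4 + 4 = 8
Total dim = 2^8 = 256
Even subalgebra dim = 2^7 = 128
n is even, so center dim = 1
Sum = 256 + 128 + 1 = 385


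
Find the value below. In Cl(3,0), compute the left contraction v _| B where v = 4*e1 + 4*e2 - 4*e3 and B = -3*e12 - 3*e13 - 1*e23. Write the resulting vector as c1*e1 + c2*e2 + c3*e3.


Left contraction v _| B = <vB>_1 (grade-1 part of the geometric product vB).
Using e1_|e12 = e2, e2_|e12 = -e1, e1_|e13 = e3, e3_|e13 = -e1, e2_|e23 = e3, e3_|e23 = -e2:
e1 coeff: -v2*b12 - v3*b13 = -(4)*(-3) - (-4)*(-3) = 0
e2 coeff: v1*b12 - v3*b23 = (4)*(-3) - (-4)*(-1) = -16
e3 coeff: v1*b13 + v2*b23 = (4)*(-3) + (4)*(-1) = -16
v _| B = 0*e1 - 16*e2 - 16*e3


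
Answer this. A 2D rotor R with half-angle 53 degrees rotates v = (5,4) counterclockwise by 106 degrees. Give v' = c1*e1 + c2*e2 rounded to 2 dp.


Rotor R = cos(53deg) - sin(53deg)*e12
Rotation angle theta = 2 * 53 = 106 degrees
v' = R*v*~R rotates v by theta.
cos(106deg) = -0.2756, sin(106deg) = 0.9613
v'_1 = 5*cos(106deg) - 4*sin(106deg)
= 5*(-0.2756) - 4*0.9613
= -5.22
v'_2 = 5*sin(106deg) + 4*cos(106deg)
= 5*0.9613 + 4*(-0.2756)
= 3.70
v' = -5.22*e1 + 3.70*e2


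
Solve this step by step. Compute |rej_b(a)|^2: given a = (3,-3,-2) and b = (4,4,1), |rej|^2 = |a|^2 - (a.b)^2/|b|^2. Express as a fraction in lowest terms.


|a|^2 = 3^2 + (-3)^2 + (-2)^2 = 22
|b|^2 = 4^2 + 4^2 + 1^2 = 33
a . b = 3*4 + (-3)*4 + (-2)*1 = -2
(a.b)^2 = (-2)^2 = 4
|rej|^2 = 22 - 4/33
= (726 - 4)/33
= 722/33
In lowest terms: 722/33


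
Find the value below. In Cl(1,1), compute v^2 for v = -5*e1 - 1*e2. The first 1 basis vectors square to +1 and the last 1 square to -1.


v^2 = sum of c_i^2 * e_i^2
Positive signature terms (e_i^2 = +1): (-5)^2 = 25
Negative signature terms (e_j^2 = -1): (-1)^2 = 1
v^2 = 25 - 1 = 24


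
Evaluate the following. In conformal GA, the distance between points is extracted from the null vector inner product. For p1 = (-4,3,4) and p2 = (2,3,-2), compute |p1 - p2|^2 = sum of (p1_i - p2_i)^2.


p1 - p2 = (-6, 0, 6)
|p1 - p2|^2 = (-6)^2 + 0^2 + 6^2
= 36 + 0 + 36
= 72


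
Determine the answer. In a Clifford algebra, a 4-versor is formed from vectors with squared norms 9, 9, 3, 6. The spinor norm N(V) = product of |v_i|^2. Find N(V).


Spinor norm N(V) = |v1|^2 * |v2|^2 * ... * |v4|^2
= 9 * 9 * 3 * 6
Running product: 9, 81, 243, 1458
N(V) = 1458


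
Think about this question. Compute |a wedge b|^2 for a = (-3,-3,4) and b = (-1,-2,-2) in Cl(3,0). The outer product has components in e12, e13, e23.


a wedge b = (a1*b2 - a2*b1)*e12 + (a1*b3 - a3*b1)*e13 + (a2*b3 - a3*b2)*e23
e12 coeff: (-3)*(-2) - (-3)*(-1) = 6 - 3 = 3
e13 coeff: (-3)*(-2) - 4*(-1) = 6 - (-4) = 10
e23 coeff: (-3)*(-2) - 4*(-2) = 6 - (-8) = 14
|a wedge b|^2 = 3^2 + 10^2 + 14^2
= 9 + 100 + 196
= 305


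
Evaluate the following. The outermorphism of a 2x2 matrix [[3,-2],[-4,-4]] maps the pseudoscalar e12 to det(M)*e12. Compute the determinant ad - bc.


The outermorphism of a linear map f sends e1^e2 to f(e1)^f(e2).
f(e1) = 3*e1 - 4*e2
f(e2) = -2*e1 - 4*e2
f(e1) ^ f(e2) = (3*e1 - 4*e2) ^ (-2*e1 - 4*e2)
= 3*(-4)*e12 + (-4)*(-2)*e21
= (-12 - 8)*e12
= -20*e12
Coefficient = -20


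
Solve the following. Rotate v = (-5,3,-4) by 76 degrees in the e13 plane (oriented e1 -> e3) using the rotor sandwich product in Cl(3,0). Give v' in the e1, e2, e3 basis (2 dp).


Rotor R = cos(38deg) - sin(38deg)*e13
Rotation angle theta = 2 * 38 = 76 degrees in the e13 plane (e1 -> e3).
The component perpendicular to the plane (e2) is invariant: v'_2 = v2 = 3.00
cos(76deg) = 0.2419, sin(76deg) = 0.9703
v'_1 = v1*cos(theta) - v3*sin(theta) = -5*0.2419 - (-4)*0.9703 = 2.67
v'_3 = v1*sin(theta) + v3*cos(theta) = -5*0.9703 + (-4)*0.2419 = -5.82
v' = 2.67*e1 + 3.00*e2 - 5.82*e3


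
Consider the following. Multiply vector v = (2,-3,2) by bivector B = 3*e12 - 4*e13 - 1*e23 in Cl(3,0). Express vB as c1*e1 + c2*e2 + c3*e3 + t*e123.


vB has grade-1 (vector) and grade-3 (trivector) parts: vB = (v _| B) + (v ^ B).
Vector part <vB>_1:
  e1: -v2*b12 - v3*b13 = -(-3)*(3) - (2)*(-4) = 17
  e2: v1*b12 - v3*b23 = (2)*(3) - (2)*(-1) = 8
  e3: v1*b13 + v2*b23 = (2)*(-4) + (-3)*(-1) = -5
Trivector part <vB>_3:
  e123: v1*b23 - v2*b13 + v3*b12 = (2)*(-1) - (-3)*(-4) + (2)*(3) = -8
vB = 17*e1 + 8*e2 - 5*e3 - 8*e123


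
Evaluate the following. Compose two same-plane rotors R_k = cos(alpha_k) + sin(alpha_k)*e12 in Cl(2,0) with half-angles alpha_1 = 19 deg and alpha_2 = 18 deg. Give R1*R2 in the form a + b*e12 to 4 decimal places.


Same-plane rotors commute and their half-angles add:
R1*R2 = cos(a1 + a2) + sin(a1 + a2)*e12.
a1 + a2 = 19 + 18 = 37 deg
cos(37 deg) = 0.7986
sin(37 deg) = 0.6018
R1*R2 = 0.7986 + 0.6018*e12


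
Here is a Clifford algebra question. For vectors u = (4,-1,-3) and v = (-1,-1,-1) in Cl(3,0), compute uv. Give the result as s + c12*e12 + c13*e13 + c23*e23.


In Cl(3,0): e_i^2 = 1, e_ie_j = -e_je_i for i != j.
Scalar part = u . v = 4*(-1) + (-1)*(-1) + (-3)*(-1)
= -4 + 1 + 3 = 0
e12 coeff = 4*(-1) - (-1)*(-1) = -4 - 1 = -5
e13 coeff = 4*(-1) - (-3)*(-1) = -4 - 3 = -7
e23 coeff = (-1)*(-1) - (-3)*(-1) = 1 - 3 = -2
uv = 0 - 5*e12 - 7*e13 - 2*e23


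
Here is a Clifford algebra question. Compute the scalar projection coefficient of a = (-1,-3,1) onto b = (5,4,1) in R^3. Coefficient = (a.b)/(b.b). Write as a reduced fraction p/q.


Projection coefficient = (a . b) / (b . b)
a . b = (-1)*5 + (-3)*4 + 1*1
= -5 + (-12) + 1 = -16
b . b = 5^2 + 4^2 + 1^2
= 25 + 16 + 1 = 42
Coefficient = -16/42
In lowest terms: -8/21


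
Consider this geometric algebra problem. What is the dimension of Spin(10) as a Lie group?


Spin(n) double-covers SO(n); both have Lie algebra so(n) of dimension n(n-1)/2.
n = 10
n(n-1) = 10 * 9 = 90
dim Spin(10) = 90/2 = 45


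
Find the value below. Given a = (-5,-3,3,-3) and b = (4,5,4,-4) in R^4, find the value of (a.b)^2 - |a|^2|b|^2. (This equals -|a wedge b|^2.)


a . b = (-5)*4 + (-3)*5 + 3*4 + (-3)*(-4)
= -20 + (-15) + 12 + 12 = -11
|a|^2 = (-5)^2 + (-3)^2 + 3^2 + (-3)^2 = 52
|b|^2 = 4^2 + 5^2 + 4^2 + (-4)^2 = 73
(a.b)^2 = (-11)^2 = 121
|a|^2 * |b|^2 = 52 * 73 = 3796
Result = 121 - 3796 = -3675


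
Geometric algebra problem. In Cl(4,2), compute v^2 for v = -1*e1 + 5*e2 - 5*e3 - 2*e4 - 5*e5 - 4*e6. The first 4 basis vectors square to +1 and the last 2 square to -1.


v^2 = sum of c_i^2 * e_i^2
Positive signature terms (e_i^2 = +1): (-1)^2 + 5^2 + (-5)^2 + (-2)^2 = 55
Negative signature terms (e_j^2 = -1): (-5)^2 + (-4)^2 = 41
v^2 = 55 - 41 = 14


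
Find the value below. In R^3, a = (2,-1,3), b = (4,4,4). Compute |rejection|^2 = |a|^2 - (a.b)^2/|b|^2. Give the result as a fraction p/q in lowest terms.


|a|^2 = 2^2 + (-1)^2 + 3^2 = 14
|b|^2 = 4^2 + 4^2 + 4^2 = 48
a . b = 2*4 + (-1)*4 + 3*4 = 16
(a.b)^2 = 16^2 = 256
|rej|^2 = 14 - 256/48
= (672 - 256)/48
= 416/48
In lowest terms: 26/3


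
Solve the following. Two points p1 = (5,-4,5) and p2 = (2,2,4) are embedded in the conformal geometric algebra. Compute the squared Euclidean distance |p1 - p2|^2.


p1 - p2 = (3, -6, 1)
|p1 - p2|^2 = 3^2 + (-6)^2 + 1^2
= 9 + 36 + 1
= 46


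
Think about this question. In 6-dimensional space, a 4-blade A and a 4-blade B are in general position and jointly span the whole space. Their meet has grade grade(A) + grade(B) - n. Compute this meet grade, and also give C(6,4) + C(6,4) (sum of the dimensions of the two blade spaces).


Meet grade = grade(A) + grade(B) - n
= 4 + 4 - 6 = 2
C(6,4) = 15
C(6,4) = 15
dim_A + dim_B = 15 + 15 = 30


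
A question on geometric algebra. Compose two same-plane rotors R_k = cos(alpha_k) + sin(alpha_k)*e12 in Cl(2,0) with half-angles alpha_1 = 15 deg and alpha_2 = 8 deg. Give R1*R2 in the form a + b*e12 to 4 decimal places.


Same-plane rotors commute and their half-angles add:
R1*R2 = cos(a1 + a2) + sin(a1 + a2)*e12.
a1 + a2 = 15 + 8 = 23 deg
cos(23 deg) = 0.9205
sin(23 deg) = 0.3907
R1*R2 = 0.9205 + 0.3907*e12


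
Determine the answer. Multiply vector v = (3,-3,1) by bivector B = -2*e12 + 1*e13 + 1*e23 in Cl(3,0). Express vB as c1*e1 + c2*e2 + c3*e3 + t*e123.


vB has grade-1 (vector) and grade-3 (trivector) parts: vB = (v _| B) + (v ^ B).
Vector part <vB>_1:
  e1: -v2*b12 - v3*b13 = -(-3)*(-2) - (1)*(1) = -7
  e2: v1*b12 - v3*b23 = (3)*(-2) - (1)*(1) = -7
  e3: v1*b13 + v2*b23 = (3)*(1) + (-3)*(1) = 0
Trivector part <vB>_3:
  e123: v1*b23 - v2*b13 + v3*b12 = (3)*(1) - (-3)*(1) + (1)*(-2) = 4
vB = -7*e1 - 7*e2 + 0*e3 + 4*e123


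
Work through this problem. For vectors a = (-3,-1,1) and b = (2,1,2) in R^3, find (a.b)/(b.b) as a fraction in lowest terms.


Projection coefficient = (a . b) / (b . b)
a . b = (-3)*2 + (-1)*1 + 1*2
= -6 + (-1) + 2 = -5
b . b = 2^2 + 1^2 + 2^2
= 4 + 1 + 4 = 9
Coefficient = -5/9
In lowest terms: -5/9


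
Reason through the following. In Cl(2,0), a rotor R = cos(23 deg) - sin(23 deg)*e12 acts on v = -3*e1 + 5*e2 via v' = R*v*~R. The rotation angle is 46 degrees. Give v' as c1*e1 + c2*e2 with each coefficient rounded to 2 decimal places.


Rotor R = cos(23deg) - sin(23deg)*e12
Rotation angle theta = 2 * 23 = 46 degrees
v' = R*v*~R rotates v by theta.
cos(46deg) = 0.6947, sin(46deg) = 0.7193
v'_1 = -3*cos(46deg) - 5*sin(46deg)
= -3*0.6947 - 5*0.7193
= -5.68
v'_2 = -3*sin(46deg) + 5*cos(46deg)
= -3*0.7193 + 5*0.6947
= 1.32
v' = -5.68*e1 + 1.32*e2


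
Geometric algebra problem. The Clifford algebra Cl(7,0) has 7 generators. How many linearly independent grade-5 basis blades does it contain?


Number of grade-k basis blades in Cl(p,q) with n = p + q is C(n, k).
n = 7 + 0 = 7
C(7, 5) = 7! / (5! * 2!)
= 5040 / (120 * 2)
= 21


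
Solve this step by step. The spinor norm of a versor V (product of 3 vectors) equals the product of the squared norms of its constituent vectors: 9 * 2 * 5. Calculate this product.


Spinor norm N(V) = |v1|^2 * |v2|^2 * ... * |v3|^2
= 9 * 2 * 5
Running product: 9, 18, 90
N(V) = 90


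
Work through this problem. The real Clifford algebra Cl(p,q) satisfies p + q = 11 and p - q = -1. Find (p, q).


We need p + q = 11 and p - q = -1.
Adding: 2p = 11 + (-1) = 10, so p = 5.
Then q = 11 - 5 = 6.
(p, q) = (5, 6)


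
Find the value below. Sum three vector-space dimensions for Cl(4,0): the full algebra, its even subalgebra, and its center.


n = 4 + 0 = 4
Total dim = 2^4 = 16
Even subalgebra dim = 2^3 = 8
n is even, so center dim = 1
Sum = 16 + 8 + 1 = 25


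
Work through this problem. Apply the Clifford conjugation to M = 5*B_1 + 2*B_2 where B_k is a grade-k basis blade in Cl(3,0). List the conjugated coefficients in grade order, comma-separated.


Clifford conjugate sign for grade k: (-1)^(k(k+1)/2)
Grade 1: (-1)^(1*2/2) = (-1)^1 = -1, coeff 5 -> -5
Grade 2: (-1)^(2*3/2) = (-1)^3 = -1, coeff 2 -> -2
Conjugated coefficients: -5, -2


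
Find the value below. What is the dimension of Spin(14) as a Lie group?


Spin(n) double-covers SO(n); both have Lie algebra so(n) of dimension n(n-1)/2.
n = 14
n(n-1) = 14 * 13 = 182
dim Spin(14) = 182/2 = 91


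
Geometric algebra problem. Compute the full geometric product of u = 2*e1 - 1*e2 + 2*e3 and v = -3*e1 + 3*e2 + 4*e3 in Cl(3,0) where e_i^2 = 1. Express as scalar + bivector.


In Cl(3,0): e_i^2 = 1, e_ie_j = -e_je_i for i != j.
Scalar part = u . v = 2*(-3) + (-1)*3 + 2*4
= -6 + (-3) + 8 = -1
e12 coeff = 2*3 - (-1)*(-3) = 6 - 3 = 3
e13 coeff = 2*4 - 2*(-3) = 8 - (-6) = 14
e23 coeff = (-1)*4 - 2*3 = -4 - 6 = -10
uv = -1 + 3*e12 + 14*e13 - 10*e23


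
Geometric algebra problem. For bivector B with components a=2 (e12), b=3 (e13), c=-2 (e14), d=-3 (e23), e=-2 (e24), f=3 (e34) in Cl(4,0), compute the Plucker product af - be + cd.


Plucker relation: af - be + cd
a*f = 2*3 = 6
b*e = 3*(-2) = -6
c*d = (-2)*(-3) = 6
af - be + cd = 6 - (-6) + 6
= 18


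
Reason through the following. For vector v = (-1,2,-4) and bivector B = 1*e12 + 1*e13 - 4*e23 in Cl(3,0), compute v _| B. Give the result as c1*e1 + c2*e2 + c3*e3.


Left contraction v _| B = <vB>_1 (grade-1 part of the geometric product vB).
Using e1_|e12 = e2, e2_|e12 = -e1, e1_|e13 = e3, e3_|e13 = -e1, e2_|e23 = e3, e3_|e23 = -e2:
e1 coeff: -v2*b12 - v3*b13 = -(2)*(1) - (-4)*(1) = 2
e2 coeff: v1*b12 - v3*b23 = (-1)*(1) - (-4)*(-4) = -17
e3 coeff: v1*b13 + v2*b23 = (-1)*(1) + (2)*(-4) = -9
v _| B = 2*e1 - 17*e2 - 9*e3


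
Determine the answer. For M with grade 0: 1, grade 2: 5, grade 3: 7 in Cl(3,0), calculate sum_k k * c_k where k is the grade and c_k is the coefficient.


Grade-weighted sum = sum of grade_k * coefficient_k
0*1 = 0
2*5 = 10
3*7 = 21
Total = 0 + 10 + 21 = 31


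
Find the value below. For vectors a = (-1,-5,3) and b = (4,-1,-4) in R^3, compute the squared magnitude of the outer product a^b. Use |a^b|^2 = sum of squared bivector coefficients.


a wedge b = (a1*b2 - a2*b1)*e12 + (a1*b3 - a3*b1)*e13 + (a2*b3 - a3*b2)*e23
e12 coeff: (-1)*(-1) - (-5)*4 = 1 - (-20) = 21
e13 coeff: (-1)*(-4) - 3*4 = 4 - 12 = -8
e23 coeff: (-5)*(-4) - 3*(-1) = 20 - (-3) = 23
|a wedge b|^2 = 21^2 + (-8)^2 + 23^2
= 441 + 64 + 529
= 1034


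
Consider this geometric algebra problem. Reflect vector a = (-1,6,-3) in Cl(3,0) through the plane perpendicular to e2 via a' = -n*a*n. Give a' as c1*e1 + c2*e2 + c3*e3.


Reflection formula: a' = -n*a*n, with n = e2 (unit vector, n^2 = 1).
For reflection through hyperplane perp to e2:
The component along e2 flips sign, others stay.
a = (-1, 6, -3)
a' = (-1, -6, -3)
a' = -1*e1 - 6*e2 - 3*e3


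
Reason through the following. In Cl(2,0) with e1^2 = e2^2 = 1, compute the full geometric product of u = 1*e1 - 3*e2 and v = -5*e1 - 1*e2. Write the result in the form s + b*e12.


Expand: (1*e1 - 3*e2)(-5*e1 - 1*e2)
= 1*(-5)*e1e1 + 1*(-1)*e1e2 + (-3)*(-5)*e2e1 + (-3)*(-1)*e2e2
Using e1^2 = e2^2 = 1, e2e1 = -e1e2:
Scalar part s = 1*(-5) + (-3)*(-1) = -5 + 3 = -2
Bivector part b = 1*(-1) - (-3)*(-5) = -1 - 15 = -16
uv = -2 - 16*e12


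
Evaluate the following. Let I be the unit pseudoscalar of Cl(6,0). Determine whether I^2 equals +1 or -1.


The pseudoscalar I = e1...e_n (product of all n generators) of Cl(p,q) satisfies I^2 = (-1)^(q + n(n-1)/2).
p = 6, q = 0, n = p + q = 6
n(n-1)/2 = 6 * 5 / 2 = 15
Exponent = q + n(n-1)/2 = 0 + 15 = 15
I^2 = (-1)^15 = -1


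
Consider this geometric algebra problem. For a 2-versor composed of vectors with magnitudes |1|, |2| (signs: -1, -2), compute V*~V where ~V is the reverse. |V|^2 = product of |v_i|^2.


Each vector v_i has |v_i|^2 = s_i^2
Squared scales: (-1)^2 = 1, (-2)^2 = 4
|V|^2 = 1 * 4
= 4


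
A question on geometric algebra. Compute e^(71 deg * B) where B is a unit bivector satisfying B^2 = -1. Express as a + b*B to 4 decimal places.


For a unit bivector B with B^2 = -1, the exponential series gives
e^(theta*B) = cos(theta) + sin(theta)*B (the GA analogue of Euler's formula).
theta = 71 degrees = 1.239184 rad
cos(71 deg) = 0.3256
sin(71 deg) = 0.9455
exp(theta*B) = 0.3256 + 0.9455*B


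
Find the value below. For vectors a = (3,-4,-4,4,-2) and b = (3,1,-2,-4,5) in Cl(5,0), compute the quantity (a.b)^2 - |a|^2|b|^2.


a . b = 3*3 + (-4)*1 + (-4)*(-2) + 4*(-4) + (-2)*5
= 9 + (-4) + 8 + (-16) + (-10) = -13
|a|^2 = 3^2 + (-4)^2 + (-4)^2 + 4^2 + (-2)^2 = 61
|b|^2 = 3^2 + 1^2 + (-2)^2 + (-4)^2 + 5^2 = 55
(a.b)^2 = (-13)^2 = 169
|a|^2 * |b|^2 = 61 * 55 = 3355
Result = 169 - 3355 = -3186


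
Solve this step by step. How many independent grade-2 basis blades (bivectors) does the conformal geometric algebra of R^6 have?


The conformal model of R^6 uses Cl(7,1) with m = 6 + 2 = 8 generators.
Number of grade-2 blades = C(m, 2) = C(8, 2)
= 8*7/2 = 28


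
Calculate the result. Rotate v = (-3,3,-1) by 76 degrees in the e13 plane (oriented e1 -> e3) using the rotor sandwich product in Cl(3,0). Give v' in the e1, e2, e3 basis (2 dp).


Rotor R = cos(38deg) - sin(38deg)*e13
Rotation angle theta = 2 * 38 = 76 degrees in the e13 plane (e1 -> e3).
The component perpendicular to the plane (e2) is invariant: v'_2 = v2 = 3.00
cos(76deg) = 0.2419, sin(76deg) = 0.9703
v'_1 = v1*cos(theta) - v3*sin(theta) = -3*0.2419 - (-1)*0.9703 = 0.24
v'_3 = v1*sin(theta) + v3*cos(theta) = -3*0.9703 + (-1)*0.2419 = -3.15
v' = 0.24*e1 + 3.00*e2 - 3.15*e3


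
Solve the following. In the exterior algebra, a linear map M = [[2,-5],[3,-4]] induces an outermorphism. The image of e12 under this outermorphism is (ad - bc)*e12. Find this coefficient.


The outermorphism of a linear map f sends e1^e2 to f(e1)^f(e2).
f(e1) = 2*e1 + 3*e2
f(e2) = -5*e1 - 4*e2
f(e1) ^ f(e2) = (2*e1 + 3*e2) ^ (-5*e1 - 4*e2)
= 2*(-4)*e12 + 3*(-5)*e21
= (-8 - (-15))*e12
= 7*e12
Coefficient = 7


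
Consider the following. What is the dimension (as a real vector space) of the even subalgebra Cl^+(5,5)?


Even subalgebra dimension = 2^(n-1)
n = 5 + 5 = 10
2^(10 - 1) = 2^9 = 512
Verification: sum of C(10,k) for even k = 1 + 45 + 210 + 210 + 45 + 1 = 512
Result = 512


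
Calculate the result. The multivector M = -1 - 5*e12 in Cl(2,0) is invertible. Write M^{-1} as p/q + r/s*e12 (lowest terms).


M = -1 - 5*e12, where e12^2 = -1.
Since M commutes with its reverse ~M = a - b*e12, M * ~M = a^2 - b^2*e12^2 = a^2 + b^2.
So M^{-1} = ~M / (a^2 + b^2) = (a - b*e12)/(a^2 + b^2).
a^2 + b^2 = 1 + 25 = 26
Scalar part = -1/26 = -1/26
Bivector coeff = 5/26 = 5/26
M^{-1} = -1/26 + 5/26*e12


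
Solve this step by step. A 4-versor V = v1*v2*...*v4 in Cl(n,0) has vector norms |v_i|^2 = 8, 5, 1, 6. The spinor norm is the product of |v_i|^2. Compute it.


Spinor norm N(V) = |v1|^2 * |v2|^2 * ... * |v4|^2
= 8 * 5 * 1 * 6
Running product: 8, 40, 40, 240
N(V) = 240


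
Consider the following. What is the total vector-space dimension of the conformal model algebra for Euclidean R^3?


The conformal model of R^3 uses Cl(4,1): the 3 Euclidean generators plus two extra orthogonal generators e+ (e+^2 = +1) and e- (e-^2 = -1), from which the null vectors e0, einf are built.
Number of generators m = 3 + 2 = 5.
dim Cl(p,q) = 2^m = 2^5 = 32


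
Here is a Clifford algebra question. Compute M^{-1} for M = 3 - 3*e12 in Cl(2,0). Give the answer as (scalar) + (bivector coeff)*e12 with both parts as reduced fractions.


M = 3 - 3*e12, where e12^2 = -1.
Since M commutes with its reverse ~M = a - b*e12, M * ~M = a^2 - b^2*e12^2 = a^2 + b^2.
So M^{-1} = ~M / (a^2 + b^2) = (a - b*e12)/(a^2 + b^2).
a^2 + b^2 = 9 + 9 = 18
Scalar part = 3/18 = 1/6
Bivector coeff = 3/18 = 1/6
M^{-1} = 1/6 + 1/6*e12


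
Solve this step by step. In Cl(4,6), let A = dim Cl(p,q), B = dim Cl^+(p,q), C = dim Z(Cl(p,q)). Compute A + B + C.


n = 4 + 6 = 10
Total dim = 2^10 = 1024
Even subalgebra dim = 2^9 = 512
n is even, so center dim = 1
Sum = 1024 + 512 + 1 = 1537


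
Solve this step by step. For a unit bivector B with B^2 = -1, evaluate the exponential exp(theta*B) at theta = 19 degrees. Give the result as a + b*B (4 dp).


For a unit bivector B with B^2 = -1, the exponential series gives
e^(theta*B) = cos(theta) + sin(theta)*B (the GA analogue of Euler's formula).
theta = 19 degrees = 0.331613 rad
cos(19 deg) = 0.9455
sin(19 deg) = 0.3256
exp(theta*B) = 0.9455 + 0.3256*B


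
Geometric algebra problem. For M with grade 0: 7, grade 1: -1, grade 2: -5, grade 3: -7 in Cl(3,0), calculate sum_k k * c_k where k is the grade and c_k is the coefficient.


Grade-weighted sum = sum of grade_k * coefficient_k
0*7 = 0
1*(-1) = -1
2*(-5) = -10
3*(-7) = -21
Total = 0 + (-1) + (-10) + (-21) = -32


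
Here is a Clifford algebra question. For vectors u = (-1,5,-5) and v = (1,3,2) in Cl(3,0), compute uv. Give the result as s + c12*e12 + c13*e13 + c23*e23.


In Cl(3,0): e_i^2 = 1, e_ie_j = -e_je_i for i != j.
Scalar part = u . v = (-1)*1 + 5*3 + (-5)*2
= -1 + 15 + (-10) = 4
e12 coeff = (-1)*3 - 5*1 = -3 - 5 = -8
e13 coeff = (-1)*2 - (-5)*1 = -2 - (-5) = 3
e23 coeff = 5*2 - (-5)*3 = 10 - (-15) = 25
uv = 4 - 8*e12 + 3*e13 + 25*e23


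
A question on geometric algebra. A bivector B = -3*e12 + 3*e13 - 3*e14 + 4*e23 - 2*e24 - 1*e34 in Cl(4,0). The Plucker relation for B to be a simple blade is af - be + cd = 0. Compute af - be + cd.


Plucker relation: af - be + cd
a*f = (-3)*(-1) = 3
b*e = 3*(-2) = -6
c*d = (-3)*4 = -12
af - be + cd = 3 - (-6) + (-12)
= -3


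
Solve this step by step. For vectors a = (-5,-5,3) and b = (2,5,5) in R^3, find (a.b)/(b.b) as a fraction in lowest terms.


Projection coefficient = (a . b) / (b . b)
a . b = (-5)*2 + (-5)*5 + 3*5
= -10 + (-25) + 15 = -20
b . b = 2^2 + 5^2 + 5^2
= 4 + 25 + 25 = 54
Coefficient = -20/54
In lowest terms: -10/27


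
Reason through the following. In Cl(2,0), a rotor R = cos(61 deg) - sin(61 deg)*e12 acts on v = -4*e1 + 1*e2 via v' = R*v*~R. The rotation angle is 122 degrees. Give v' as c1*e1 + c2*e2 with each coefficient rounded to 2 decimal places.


Rotor R = cos(61deg) - sin(61deg)*e12
Rotation angle theta = 2 * 61 = 122 degrees
v' = R*v*~R rotates v by theta.
cos(122deg) = -0.5299, sin(122deg) = 0.8480
v'_1 = -4*cos(122deg) - 1*sin(122deg)
= -4*(-0.5299) - 1*0.8480
= 1.27
v'_2 = -4*sin(122deg) + 1*cos(122deg)
= -4*0.8480 + 1*(-0.5299)
= -3.92
v' = 1.27*e1 - 3.92*e2


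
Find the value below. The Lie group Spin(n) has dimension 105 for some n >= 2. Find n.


dim Spin(n) = dim so(n) = n(n-1)/2.
Solve n(n-1)/2 = 105, i.e. n^2 - n - 210 = 0.
Discriminant = 1 + 8*105 = 841
n = (1 + sqrt(841))/2 = (1 + 29)/2 = 15


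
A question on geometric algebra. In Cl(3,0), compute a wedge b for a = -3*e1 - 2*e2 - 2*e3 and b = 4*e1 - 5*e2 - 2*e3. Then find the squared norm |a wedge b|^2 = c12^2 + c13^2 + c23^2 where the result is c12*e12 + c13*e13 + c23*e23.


a wedge b = (a1*b2 - a2*b1)*e12 + (a1*b3 - a3*b1)*e13 + (a2*b3 - a3*b2)*e23
e12 coeff: (-3)*(-5) - (-2)*4 = 15 - (-8) = 23
e13 coeff: (-3)*(-2) - (-2)*4 = 6 - (-8) = 14
e23 coeff: (-2)*(-2) - (-2)*(-5) = 4 - 10 = -6
|a wedge b|^2 = 23^2 + 14^2 + (-6)^2
= 529 + 196 + 36
= 761


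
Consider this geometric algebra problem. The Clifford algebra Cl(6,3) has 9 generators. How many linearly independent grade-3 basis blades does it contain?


Number of grade-k basis blades in Cl(p,q) with n = p + q is C(n, k).
n = 6 + 3 = 9
C(9, 3) = 9! / (3! * 6!)
= 362880 / (6 * 720)
= 84


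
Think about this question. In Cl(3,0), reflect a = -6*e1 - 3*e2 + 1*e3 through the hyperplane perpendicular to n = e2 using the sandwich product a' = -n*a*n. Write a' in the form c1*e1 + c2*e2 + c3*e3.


Reflection formula: a' = -n*a*n, with n = e2 (unit vector, n^2 = 1).
For reflection through hyperplane perp to e2:
The component along e2 flips sign, others stay.
a = (-6, -3, 1)
a' = (-6, 3, 1)
a' = -6*e1 + 3*e2 + 1*e3


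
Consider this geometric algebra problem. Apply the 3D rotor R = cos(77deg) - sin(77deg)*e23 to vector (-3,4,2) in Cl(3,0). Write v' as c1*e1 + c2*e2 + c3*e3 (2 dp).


Rotor R = cos(77deg) - sin(77deg)*e23
Rotation angle theta = 2 * 77 = 154 degrees in the e23 plane (e2 -> e3).
The component perpendicular to the plane (e1) is invariant: v'_1 = v1 = -3.00
cos(154deg) = -0.8988, sin(154deg) = 0.4384
v'_2 = v2*cos(theta) - v3*sin(theta) = 4*(-0.8988) - 2*0.4384 = -4.47
v'_3 = v2*sin(theta) + v3*cos(theta) = 4*0.4384 + 2*(-0.8988) = -0.04
v' = -3.00*e1 - 4.47*e2 - 0.04*e3


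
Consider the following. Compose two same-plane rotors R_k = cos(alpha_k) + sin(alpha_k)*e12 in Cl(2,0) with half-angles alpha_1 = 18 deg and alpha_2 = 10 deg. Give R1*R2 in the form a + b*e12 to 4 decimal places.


Same-plane rotors commute and their half-angles add:
R1*R2 = cos(a1 + a2) + sin(a1 + a2)*e12.
a1 + a2 = 18 + 10 = 28 deg
cos(28 deg) = 0.8829
sin(28 deg) = 0.4695
R1*R2 = 0.8829 + 0.4695*e12


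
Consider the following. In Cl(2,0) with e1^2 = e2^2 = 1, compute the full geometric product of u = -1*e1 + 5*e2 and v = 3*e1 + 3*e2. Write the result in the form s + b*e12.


Expand: (-1*e1 + 5*e2)(3*e1 + 3*e2)
= (-1)*3*e1e1 + (-1)*3*e1e2 + 5*3*e2e1 + 5*3*e2e2
Using e1^2 = e2^2 = 1, e2e1 = -e1e2:
Scalar part s = (-1)*3 + 5*3 = -3 + 15 = 12
Bivector part b = (-1)*3 - 5*3 = -3 - 15 = -18
uv = 12 - 18*e12


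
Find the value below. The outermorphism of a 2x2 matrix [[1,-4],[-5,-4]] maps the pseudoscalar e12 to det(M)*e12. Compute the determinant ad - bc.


The outermorphism of a linear map f sends e1^e2 to f(e1)^f(e2).
f(e1) = 1*e1 - 5*e2
f(e2) = -4*e1 - 4*e2
f(e1) ^ f(e2) = (1*e1 - 5*e2) ^ (-4*e1 - 4*e2)
= 1*(-4)*e12 + (-5)*(-4)*e21
= (-4 - 20)*e12
= -24*e12
Coefficient = -24


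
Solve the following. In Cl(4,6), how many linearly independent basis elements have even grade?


Even subalgebra dimension = 2^(n-1)
n = 4 + 6 = 10
2^(10 - 1) = 2^9 = 512
Verification: sum of C(10,k) for even k = 1 + 45 + 210 + 210 + 45 + 1 = 512
Result = 512


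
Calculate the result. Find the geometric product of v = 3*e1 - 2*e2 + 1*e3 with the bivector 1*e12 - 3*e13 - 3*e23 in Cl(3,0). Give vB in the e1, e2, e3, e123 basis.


vB has grade-1 (vector) and grade-3 (trivector) parts: vB = (v _| B) + (v ^ B).
Vector part <vB>_1:
  e1: -v2*b12 - v3*b13 = -(-2)*(1) - (1)*(-3) = 5
  e2: v1*b12 - v3*b23 = (3)*(1) - (1)*(-3) = 6
  e3: v1*b13 + v2*b23 = (3)*(-3) + (-2)*(-3) = -3
Trivector part <vB>_3:
  e123: v1*b23 - v2*b13 + v3*b12 = (3)*(-3) - (-2)*(-3) + (1)*(1) = -14
vB = 5*e1 + 6*e2 - 3*e3 - 14*e123
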